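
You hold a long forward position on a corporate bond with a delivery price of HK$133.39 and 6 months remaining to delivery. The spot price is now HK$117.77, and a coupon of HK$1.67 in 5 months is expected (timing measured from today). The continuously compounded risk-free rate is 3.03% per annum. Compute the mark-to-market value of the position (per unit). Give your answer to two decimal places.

-HK$15.26

PV(remaining coupons) I = 1.67·e^(−0.0303·5/12) = 1.6490
Current forward F = (S − I)·e^(rT) = (117.77 − 1.6490)·e^(0.0303·6/12) = 116.1210 × 1.015265 = 117.8936
Value (long) = (F − K)·e^(−rT) = (117.8936 − 133.39) × 0.984964 = -15.2634
Value = -HK$15.26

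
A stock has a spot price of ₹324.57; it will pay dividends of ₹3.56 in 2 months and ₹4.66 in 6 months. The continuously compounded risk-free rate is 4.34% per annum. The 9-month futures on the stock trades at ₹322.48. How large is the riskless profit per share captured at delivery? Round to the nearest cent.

₹4.47 per share

PV(dividends) I = 3.56·e^(−0.0434·2/12) + 4.66·e^(−0.0434·6/12) = 8.0943
Fair futures F* = (S − I)·e^(rT) = (324.57 − 8.0943)·e^0.032550 = 316.4757 × 1.033086 = 326.9466
Market ₹322.48 < fair 326.9466: forward underpriced → reverse cash-and-carry (short the stock, invest proceeds at r, pay the dividends, go long the forward).
Profit at T = |F_mkt − F*| = |322.48 − 326.9466| = ₹4.47 per share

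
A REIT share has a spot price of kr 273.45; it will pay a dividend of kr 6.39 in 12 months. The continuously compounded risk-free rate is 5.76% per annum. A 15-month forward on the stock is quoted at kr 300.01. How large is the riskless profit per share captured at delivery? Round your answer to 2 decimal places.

PV(dividends) I = 6.39·e^(−0.0576·12/12) = 6.0323
Fair forward F* = (S − I)·e^(rT) = (273.45 − 6.0323)·e^0.072000 = 267.4177 × 1.074655 = 287.3818
Market kr 300.01 > fair 287.3818: forward overpriced → cash-and-carry (borrow at r, buy the stock and collect the dividends, short the forward).
Profit at T = |F_mkt − F*| = |300.01 − 287.3818| = kr 12.63 per share

kr 12.63 per share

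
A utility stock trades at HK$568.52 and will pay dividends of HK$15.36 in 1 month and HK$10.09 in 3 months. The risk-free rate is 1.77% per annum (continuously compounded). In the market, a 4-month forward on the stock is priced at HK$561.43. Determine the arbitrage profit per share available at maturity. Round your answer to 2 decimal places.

HK$15.08 per share

PV(dividends) I = 15.36·e^(−0.0177·1/12) + 10.09·e^(−0.0177·3/12) = 25.3828
Fair forward F* = (S − I)·e^(rT) = (568.52 − 25.3828)·e^0.005900 = 543.1372 × 1.005917 = 546.3509
Market HK$561.43 > fair 546.3509: forward overpriced → cash-and-carry (borrow at r, buy the stock and collect the dividends, short the forward).
Profit at T = |F_mkt − F*| = |561.43 − 546.3509| = HK$15.08 per share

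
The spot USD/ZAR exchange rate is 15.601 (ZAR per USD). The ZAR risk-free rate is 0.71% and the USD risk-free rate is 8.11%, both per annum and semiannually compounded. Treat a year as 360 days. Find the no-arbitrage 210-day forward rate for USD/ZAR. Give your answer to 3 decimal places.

14.956

By covered interest parity, F = S · (1+r_ZAR/2)^(2T) / (1+r_USD/2)^(2T)
= 15.601 × 1.004143 / 1.047466 = 15.601 × 0.958640
F = 14.956 ZAR per USD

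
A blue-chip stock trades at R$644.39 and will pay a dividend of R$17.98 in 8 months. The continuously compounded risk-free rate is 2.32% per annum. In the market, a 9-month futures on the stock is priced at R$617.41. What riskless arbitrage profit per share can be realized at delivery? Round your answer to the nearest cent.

PV(dividends) I = 17.98·e^(−0.0232·8/12) = 17.7040
Fair futures F* = (S − I)·e^(rT) = (644.39 − 17.7040)·e^0.017400 = 626.6860 × 1.017552 = 637.6856
Market R$617.41 < fair 637.6856: forward underpriced → reverse cash-and-carry (short the stock, invest proceeds at r, pay the dividends, go long the forward).
Profit at T = |F_mkt − F*| = |617.41 − 637.6856| = R$20.28 per share

R$20.28 per share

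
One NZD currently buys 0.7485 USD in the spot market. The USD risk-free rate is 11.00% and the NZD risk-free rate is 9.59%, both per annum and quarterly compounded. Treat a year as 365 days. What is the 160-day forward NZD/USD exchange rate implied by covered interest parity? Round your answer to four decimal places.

0.7530

By covered interest parity, F = S · (1+r_USD/4)^(4T) / (1+r_NZD/4)^(4T)
= 0.7485 × 1.048718 / 1.042417 = 0.7485 × 1.006045
F = 0.7530 USD per NZD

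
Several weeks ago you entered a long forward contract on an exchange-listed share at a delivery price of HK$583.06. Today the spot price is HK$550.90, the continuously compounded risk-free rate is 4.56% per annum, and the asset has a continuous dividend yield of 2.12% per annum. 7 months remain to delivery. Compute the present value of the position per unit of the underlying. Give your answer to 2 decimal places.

-HK$23.63

Current fair forward for the remaining 7 months: F = S·e^((r − q)·T), (r − q) = 0.0456 − 0.0212 = 0.0244
F = 550.90 · e^(0.0244 × 7/12) = 550.90 × 1.014335 = 558.7972
Value of long forward = (F − K)·e^(−rT) = (558.7972 − 583.06) · e^(−0.0456·7/12)
= -24.2628 × 0.973751 = -23.63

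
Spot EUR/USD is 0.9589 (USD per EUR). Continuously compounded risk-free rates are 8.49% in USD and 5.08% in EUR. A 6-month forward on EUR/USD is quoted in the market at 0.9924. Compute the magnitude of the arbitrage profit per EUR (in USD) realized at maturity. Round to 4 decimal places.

0.0170 per EUR (in USD)

Fair forward: F* = S·e^(carry·T), with carry = (r_USD − r_EUR) = 0.0849 − 0.0508 = 0.0341
F* = 0.9589 · e^(0.0341 × 6/12) = 0.9589 · e^0.017050 = 0.9589 × 1.017196 = 0.9754
Market 0.9924 > fair 0.9754: forward overpriced → cash-and-carry (buy spot, short the forward).
At maturity, profit = |F_mkt − F*| = |0.9924 − 0.9754| = 0.0170 per EUR (in USD)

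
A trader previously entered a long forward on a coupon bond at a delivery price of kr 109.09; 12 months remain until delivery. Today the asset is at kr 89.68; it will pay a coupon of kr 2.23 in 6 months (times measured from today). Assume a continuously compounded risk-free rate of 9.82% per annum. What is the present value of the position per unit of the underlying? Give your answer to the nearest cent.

PV(remaining coupons) I = 2.23·e^(−0.0982·6/12) = 2.1232
Current forward F = (S − I)·e^(rT) = (89.68 − 2.1232)·e^(0.0982·12/12) = 87.5568 × 1.103183 = 96.5912
Value (long) = (F − K)·e^(−rT) = (96.5912 − 109.09) × 0.906468 = -11.3298
Value = -kr 11.33

-kr 11.33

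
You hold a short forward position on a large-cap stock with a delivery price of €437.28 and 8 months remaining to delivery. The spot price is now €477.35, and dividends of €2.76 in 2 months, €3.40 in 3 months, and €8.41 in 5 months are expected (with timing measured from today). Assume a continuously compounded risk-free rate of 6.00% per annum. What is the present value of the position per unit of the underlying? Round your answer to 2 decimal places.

-€42.93

PV(remaining dividends) I = 2.76·e^(−0.0600·2/12) + 3.40·e^(−0.0600·3/12) + 8.41·e^(−0.0600·5/12) = 14.2843
Current forward F = (S − I)·e^(rT) = (477.35 − 14.2843)·e^(0.0600·8/12) = 463.0657 × 1.040811 = 481.9639
Value (long) = (F − K)·e^(−rT) = (481.9639 − 437.28) × 0.960789 = 42.9318
Short position value = −(long value) = -€42.93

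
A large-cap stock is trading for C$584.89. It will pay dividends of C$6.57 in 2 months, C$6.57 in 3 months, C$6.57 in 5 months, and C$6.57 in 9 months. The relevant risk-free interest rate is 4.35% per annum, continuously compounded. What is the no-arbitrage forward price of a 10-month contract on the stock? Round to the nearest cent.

PV(dividends) I = 6.57·e^(−0.0435·2/12) + 6.57·e^(−0.0435·3/12) + 6.57·e^(−0.0435·5/12) + 6.57·e^(−0.0435·9/12)
I = 6.5225 + 6.4989 + 6.4520 + 6.3591 = 25.8325
F = (S − I)·e^(rT) = (584.89 − 25.8325) · e^(0.0435·10/12)
= 559.0575 · e^0.036250 = 559.0575 × 1.036915 = C$579.70

C$579.70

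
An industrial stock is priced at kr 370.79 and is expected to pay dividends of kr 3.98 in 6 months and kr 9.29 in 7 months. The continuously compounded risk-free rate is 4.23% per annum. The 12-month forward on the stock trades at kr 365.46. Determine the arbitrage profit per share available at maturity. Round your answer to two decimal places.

PV(dividends) I = 3.98·e^(−0.0423·6/12) + 9.29·e^(−0.0423·7/12) = 12.9603
Fair forward F* = (S − I)·e^(rT) = (370.79 − 12.9603)·e^0.042300 = 357.8297 × 1.043207 = 373.2904
Market kr 365.46 < fair 373.2904: forward underpriced → reverse cash-and-carry (short the stock, invest proceeds at r, pay the dividends, go long the forward).
Profit at T = |F_mkt − F*| = |365.46 − 373.2904| = kr 7.83 per share

kr 7.83 per share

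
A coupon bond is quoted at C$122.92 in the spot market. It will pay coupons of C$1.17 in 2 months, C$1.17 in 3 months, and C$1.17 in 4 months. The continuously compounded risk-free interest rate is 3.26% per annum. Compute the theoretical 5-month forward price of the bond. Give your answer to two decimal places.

PV(coupons) I = 1.17·e^(−0.0326·2/12) + 1.17·e^(−0.0326·3/12) + 1.17·e^(−0.0326·4/12)
I = 1.1637 + 1.1605 + 1.1574 = 3.4816
F = (S − I)·e^(rT) = (122.92 − 3.4816) · e^(0.0326·5/12)
= 119.4384 · e^0.013583 = 119.4384 × 1.013676 = C$121.07

C$121.07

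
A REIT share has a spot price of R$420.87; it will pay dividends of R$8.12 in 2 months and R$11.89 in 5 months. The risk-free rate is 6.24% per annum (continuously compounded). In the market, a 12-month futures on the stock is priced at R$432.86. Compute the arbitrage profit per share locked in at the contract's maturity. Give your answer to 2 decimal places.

R$5.78 per share

PV(dividends) I = 8.12·e^(−0.0624·2/12) + 11.89·e^(−0.0624·5/12) = 19.6208
Fair futures F* = (S − I)·e^(rT) = (420.87 − 19.6208)·e^0.062400 = 401.2492 × 1.064388 = 427.0848
Market R$432.86 > fair 427.0848: forward overpriced → cash-and-carry (borrow at r, buy the stock and collect the dividends, short the forward).
Profit at T = |F_mkt − F*| = |432.86 − 427.0848| = R$5.78 per share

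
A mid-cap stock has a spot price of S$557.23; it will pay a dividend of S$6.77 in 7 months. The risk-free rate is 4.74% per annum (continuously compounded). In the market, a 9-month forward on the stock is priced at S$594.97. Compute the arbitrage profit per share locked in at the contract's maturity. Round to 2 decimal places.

S$24.40 per share

PV(dividends) I = 6.77·e^(−0.0474·7/12) = 6.5854
Fair forward F* = (S − I)·e^(rT) = (557.23 − 6.5854)·e^0.035550 = 550.6446 × 1.036189 = 570.5719
Market S$594.97 > fair 570.5719: forward overpriced → cash-and-carry (borrow at r, buy the stock and collect the dividends, short the forward).
Profit at T = |F_mkt − F*| = |594.97 − 570.5719| = S$24.40 per share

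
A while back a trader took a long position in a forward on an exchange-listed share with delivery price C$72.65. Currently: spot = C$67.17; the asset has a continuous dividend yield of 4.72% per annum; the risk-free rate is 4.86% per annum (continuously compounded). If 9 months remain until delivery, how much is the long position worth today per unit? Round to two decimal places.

Current fair forward for the remaining 9 months: F = S·e^((r − q)·T), (r − q) = 0.0486 − 0.0472 = 0.0014
F = 67.17 · e^(0.0014 × 9/12) = 67.17 × 1.001051 = 67.2406
Value of long forward = (F − K)·e^(−rT) = (67.2406 − 72.65) · e^(−0.0486·9/12)
= -5.4094 × 0.964206 = -5.22

-C$5.22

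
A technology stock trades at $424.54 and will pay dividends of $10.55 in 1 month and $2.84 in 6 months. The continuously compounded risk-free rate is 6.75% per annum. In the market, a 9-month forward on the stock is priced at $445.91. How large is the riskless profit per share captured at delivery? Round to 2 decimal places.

$13.25 per share

PV(dividends) I = 10.55·e^(−0.0675·1/12) + 2.84·e^(−0.0675·6/12) = 13.2366
Fair forward F* = (S − I)·e^(rT) = (424.54 − 13.2366)·e^0.050625 = 411.3034 × 1.051928 = 432.6616
Market $445.91 > fair 432.6616: forward overpriced → cash-and-carry (borrow at r, buy the stock and collect the dividends, short the forward).
Profit at T = |F_mkt − F*| = |445.91 − 432.6616| = $13.25 per share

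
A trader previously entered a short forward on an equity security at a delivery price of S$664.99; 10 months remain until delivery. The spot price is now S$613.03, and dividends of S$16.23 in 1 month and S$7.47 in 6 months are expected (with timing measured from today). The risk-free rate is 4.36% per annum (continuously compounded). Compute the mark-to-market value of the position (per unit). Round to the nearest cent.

S$51.71

PV(remaining dividends) I = 16.23·e^(−0.0436·1/12) + 7.47·e^(−0.0436·6/12) = 23.4801
Current forward F = (S − I)·e^(rT) = (613.03 − 23.4801)·e^(0.0436·10/12) = 589.5499 × 1.037001 = 611.3638
Value (long) = (F − K)·e^(−rT) = (611.3638 − 664.99) × 0.964319 = -51.7128
Short position value = −(long value) = S$51.71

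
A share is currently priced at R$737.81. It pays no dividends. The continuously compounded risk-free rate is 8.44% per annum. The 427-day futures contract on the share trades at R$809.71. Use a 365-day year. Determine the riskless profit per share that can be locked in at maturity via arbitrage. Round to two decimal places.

R$4.67 per share

Fair futures: F* = S·e^(carry·T), with carry = r = 0.0844
F* = 737.81 · e^(0.0844 × 427/365) = 737.81 · e^0.098736 = 737.81 × 1.103775 = R$814.3762
Market R$809.71 < fair R$814.3762: forward underpriced → reverse cash-and-carry (short spot, go long the forward).
At maturity, profit = |F_mkt − F*| = |809.71 − 814.3762| = R$4.67 per share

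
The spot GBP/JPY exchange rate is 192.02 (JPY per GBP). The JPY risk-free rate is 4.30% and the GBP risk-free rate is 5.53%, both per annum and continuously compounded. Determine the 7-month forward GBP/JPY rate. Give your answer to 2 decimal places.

F = S·e^((r_JPY − r_GBP)T) = 192.02 · e^((0.0430 − 0.0553) × 7/12)
= 192.02 · e^-0.007175 = 192.02 × 0.992851
F = 190.65 JPY per GBP

190.65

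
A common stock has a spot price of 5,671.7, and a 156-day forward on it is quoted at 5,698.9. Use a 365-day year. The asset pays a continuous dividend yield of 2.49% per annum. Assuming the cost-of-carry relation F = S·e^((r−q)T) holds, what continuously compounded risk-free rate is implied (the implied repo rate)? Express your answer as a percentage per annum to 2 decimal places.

3.61%

From F = S·e^((r−q)T): (r − q) = ln(F/S)/T
ln(5698.9/5671.7) = ln(1.004796) = 0.004785
(r − q) = 0.004785 / (156/365) = 0.011196
r = ln(F/S)/T + q = 0.011196 + 0.0249 = 0.036096
r = 3.61%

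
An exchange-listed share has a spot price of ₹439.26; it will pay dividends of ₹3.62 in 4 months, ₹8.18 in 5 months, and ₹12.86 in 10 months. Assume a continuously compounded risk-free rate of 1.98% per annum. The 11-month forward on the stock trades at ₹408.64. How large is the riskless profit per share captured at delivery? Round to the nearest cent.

₹13.86 per share

PV(dividends) I = 3.62·e^(−0.0198·4/12) + 8.18·e^(−0.0198·5/12) + 12.86·e^(−0.0198·10/12) = 24.3585
Fair forward F* = (S − I)·e^(rT) = (439.26 − 24.3585)·e^0.018150 = 414.9015 × 1.018316 = 422.5008
Market ₹408.64 < fair 422.5008: forward underpriced → reverse cash-and-carry (short the stock, invest proceeds at r, pay the dividends, go long the forward).
Profit at T = |F_mkt − F*| = |408.64 − 422.5008| = ₹13.86 per share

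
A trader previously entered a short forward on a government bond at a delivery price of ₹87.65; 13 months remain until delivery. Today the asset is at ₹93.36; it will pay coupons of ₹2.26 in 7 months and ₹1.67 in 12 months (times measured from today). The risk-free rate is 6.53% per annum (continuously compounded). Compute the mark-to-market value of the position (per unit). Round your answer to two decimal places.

-₹7.96

PV(remaining coupons) I = 2.26·e^(−0.0653·7/12) + 1.67·e^(−0.0653·12/12) = 3.7400
Current forward F = (S − I)·e^(rT) = (93.36 − 3.7400)·e^(0.0653·13/12) = 89.6200 × 1.073304 = 96.1895
Value (long) = (F − K)·e^(−rT) = (96.1895 − 87.65) × 0.931703 = 7.9563
Short position value = −(long value) = -₹7.96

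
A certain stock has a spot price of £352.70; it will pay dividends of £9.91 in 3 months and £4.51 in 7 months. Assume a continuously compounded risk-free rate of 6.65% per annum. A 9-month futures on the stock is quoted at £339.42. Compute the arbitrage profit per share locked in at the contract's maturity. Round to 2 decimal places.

£16.51 per share

PV(dividends) I = 9.91·e^(−0.0665·3/12) + 4.51·e^(−0.0665·7/12) = 14.0850
Fair futures F* = (S − I)·e^(rT) = (352.70 − 14.0850)·e^0.049875 = 338.6150 × 1.051140 = 355.9318
Market £339.42 < fair 355.9318: forward underpriced → reverse cash-and-carry (short the stock, invest proceeds at r, pay the dividends, go long the forward).
Profit at T = |F_mkt − F*| = |339.42 − 355.9318| = £16.51 per share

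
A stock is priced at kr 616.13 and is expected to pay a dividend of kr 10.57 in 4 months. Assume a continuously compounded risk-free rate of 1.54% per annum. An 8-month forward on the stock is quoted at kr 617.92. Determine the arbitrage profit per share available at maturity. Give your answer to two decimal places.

kr 6.06 per share

PV(dividends) I = 10.57·e^(−0.0154·4/12) = 10.5159
Fair forward F* = (S − I)·e^(rT) = (616.13 − 10.5159)·e^0.010267 = 605.6141 × 1.010320 = 611.8640
Market kr 617.92 > fair 611.8640: forward overpriced → cash-and-carry (borrow at r, buy the stock and collect the dividends, short the forward).
Profit at T = |F_mkt − F*| = |617.92 − 611.8640| = kr 6.06 per share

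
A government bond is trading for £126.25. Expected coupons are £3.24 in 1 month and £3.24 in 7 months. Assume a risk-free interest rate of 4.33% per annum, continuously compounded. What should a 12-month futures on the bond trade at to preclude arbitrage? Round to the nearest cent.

PV(coupons) I = 3.24·e^(−0.0433·1/12) + 3.24·e^(−0.0433·7/12)
I = 3.2283 + 3.1592 = 6.3875
F = (S − I)·e^(rT) = (126.25 − 6.3875) · e^(0.0433·12/12)
= 119.8625 · e^0.043300 = 119.8625 × 1.044251 = £125.17

£125.17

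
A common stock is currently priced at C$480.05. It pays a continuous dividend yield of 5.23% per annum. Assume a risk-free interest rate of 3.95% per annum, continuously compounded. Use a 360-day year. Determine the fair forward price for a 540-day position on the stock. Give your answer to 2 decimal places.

C$470.92

F = S·e^((r − q)T) = 480.05 · e^((0.0395 − 0.0523) × 540/360)
= 480.05 · e^-0.019200 = 480.05 × 0.980983
F = C$470.92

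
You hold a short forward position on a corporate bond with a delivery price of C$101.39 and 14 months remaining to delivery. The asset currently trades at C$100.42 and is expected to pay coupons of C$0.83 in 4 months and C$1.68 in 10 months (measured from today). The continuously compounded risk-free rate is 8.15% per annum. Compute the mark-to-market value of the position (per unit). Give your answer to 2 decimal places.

PV(remaining coupons) I = 0.83·e^(−0.0815·4/12) + 1.68·e^(−0.0815·10/12) = 2.3774
Current forward F = (S − I)·e^(rT) = (100.42 − 2.3774)·e^(0.0815·14/12) = 98.0426 × 1.099750 = 107.8223
Value (long) = (F − K)·e^(−rT) = (107.8223 − 101.39) × 0.909297 = 5.8489
Short position value = −(long value) = -C$5.85

-C$5.85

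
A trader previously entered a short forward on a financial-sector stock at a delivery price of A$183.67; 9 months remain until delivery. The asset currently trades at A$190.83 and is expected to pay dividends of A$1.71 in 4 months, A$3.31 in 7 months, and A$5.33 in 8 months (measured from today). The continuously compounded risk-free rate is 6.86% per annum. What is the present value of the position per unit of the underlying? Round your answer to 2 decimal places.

-A$6.43

PV(remaining dividends) I = 1.71·e^(−0.0686·4/12) + 3.31·e^(−0.0686·7/12) + 5.33·e^(−0.0686·8/12) = 9.9432
Current forward F = (S − I)·e^(rT) = (190.83 − 9.9432)·e^(0.0686·9/12) = 180.8868 × 1.052797 = 190.4371
Value (long) = (F − K)·e^(−rT) = (190.4371 − 183.67) × 0.949851 = 6.4277
Short position value = −(long value) = -A$6.43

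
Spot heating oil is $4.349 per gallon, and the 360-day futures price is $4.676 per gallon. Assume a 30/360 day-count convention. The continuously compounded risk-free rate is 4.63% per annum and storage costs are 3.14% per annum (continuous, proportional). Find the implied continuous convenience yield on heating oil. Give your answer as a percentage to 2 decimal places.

0.52%

F = S·e^((r+u−y)T) ⇒ (r+u−y) = ln(F/S)/T
ln(4.676/4.349) = 0.072497; /T ⇒ 0.072497
y = r + u − ln(F/S)/T = 0.0463 + 0.0314 − 0.072497 = 0.005203
y = 0.52%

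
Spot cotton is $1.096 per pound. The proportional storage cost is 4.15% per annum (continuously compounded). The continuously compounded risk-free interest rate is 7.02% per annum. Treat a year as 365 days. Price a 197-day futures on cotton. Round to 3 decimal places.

$1.164 per pound

Net carry = r + u − y = 0.0702 + 0.0415 − 0.0000 = 0.1117
F = S·e^((r+u−y)T) = 1.096 · e^(0.1117 × 197/365) = 1.096 · e^0.060287
= 1.096 × 1.062141 = $1.164 per pound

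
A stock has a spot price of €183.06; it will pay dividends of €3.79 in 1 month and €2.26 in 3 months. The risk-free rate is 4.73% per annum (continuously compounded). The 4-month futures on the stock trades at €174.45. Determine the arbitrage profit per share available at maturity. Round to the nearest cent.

€5.42 per share

PV(dividends) I = 3.79·e^(−0.0473·1/12) + 2.26·e^(−0.0473·3/12) = 6.0085
Fair futures F* = (S − I)·e^(rT) = (183.06 − 6.0085)·e^0.015767 = 177.0515 × 1.015892 = 179.8652
Market €174.45 < fair 179.8652: forward underpriced → reverse cash-and-carry (short the stock, invest proceeds at r, pay the dividends, go long the forward).
Profit at T = |F_mkt − F*| = |174.45 − 179.8652| = €5.42 per share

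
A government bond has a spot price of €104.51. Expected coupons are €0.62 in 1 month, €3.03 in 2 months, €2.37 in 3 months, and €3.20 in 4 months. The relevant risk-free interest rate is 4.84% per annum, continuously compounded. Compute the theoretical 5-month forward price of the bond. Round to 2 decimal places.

PV(coupons) I = 0.62·e^(−0.0484·1/12) + 3.03·e^(−0.0484·2/12) + 2.37·e^(−0.0484·3/12) + 3.20·e^(−0.0484·4/12)
I = 0.6175 + 3.0057 + 2.3415 + 3.1488 = 9.1135
F = (S − I)·e^(rT) = (104.51 − 9.1135) · e^(0.0484·5/12)
= 95.3965 · e^0.020167 = 95.3965 × 1.020372 = €97.34

€97.34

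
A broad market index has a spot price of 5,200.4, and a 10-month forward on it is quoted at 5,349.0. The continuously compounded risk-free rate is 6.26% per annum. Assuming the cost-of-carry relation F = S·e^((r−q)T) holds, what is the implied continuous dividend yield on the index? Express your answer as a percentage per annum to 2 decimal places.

From F = S·e^((r−q)T): (r − q) = ln(F/S)/T
ln(5349.0/5200.4) = ln(1.028575) = 0.028174
(r − q) = 0.028174 / (10/12) = 0.033809
q = r − ln(F/S)/T = 0.0626 − 0.033809 = 0.028791
q = 2.88%

2.88%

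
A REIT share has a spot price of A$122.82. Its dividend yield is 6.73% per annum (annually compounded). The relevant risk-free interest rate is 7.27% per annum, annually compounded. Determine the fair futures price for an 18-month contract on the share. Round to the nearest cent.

F = S · (1+r)^T / (1+q)^T
= 122.82 × 1.111009 / 1.102630 = 122.82 × 1.007599
F = A$123.75

A$123.75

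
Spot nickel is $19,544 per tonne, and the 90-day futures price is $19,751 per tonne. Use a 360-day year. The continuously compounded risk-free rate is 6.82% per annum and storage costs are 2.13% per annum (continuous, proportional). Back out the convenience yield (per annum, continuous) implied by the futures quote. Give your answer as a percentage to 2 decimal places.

F = S·e^((r+u−y)T) ⇒ (r+u−y) = ln(F/S)/T
ln(19751/19544) = 0.010536; /T ⇒ 0.042144
y = r + u − ln(F/S)/T = 0.0682 + 0.0213 − 0.042144 = 0.047356
y = 4.74%

4.74%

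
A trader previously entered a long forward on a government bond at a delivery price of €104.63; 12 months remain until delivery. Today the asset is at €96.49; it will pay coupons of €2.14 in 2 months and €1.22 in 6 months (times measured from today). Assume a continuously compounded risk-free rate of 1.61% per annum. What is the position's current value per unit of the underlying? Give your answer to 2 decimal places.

PV(remaining coupons) I = 2.14·e^(−0.0161·2/12) + 1.22·e^(−0.0161·6/12) = 3.3445
Current forward F = (S − I)·e^(rT) = (96.49 − 3.3445)·e^(0.0161·12/12) = 93.1455 × 1.016230 = 94.6573
Value (long) = (F − K)·e^(−rT) = (94.6573 − 104.63) × 0.984029 = -9.8134
Value = -€9.81

-€9.81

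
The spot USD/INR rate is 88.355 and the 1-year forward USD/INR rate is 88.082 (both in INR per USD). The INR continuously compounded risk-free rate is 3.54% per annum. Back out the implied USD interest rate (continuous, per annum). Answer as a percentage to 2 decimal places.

F = S·e^((r_INR − r_USD)T) ⇒ r_USD = r_INR − ln(F/S)/T
ln(88.082/88.355) = -0.003095; /(1) = -0.003095
r_USD = 0.0354 + 0.003095 = 0.038495
r_USD = 3.85%

3.85%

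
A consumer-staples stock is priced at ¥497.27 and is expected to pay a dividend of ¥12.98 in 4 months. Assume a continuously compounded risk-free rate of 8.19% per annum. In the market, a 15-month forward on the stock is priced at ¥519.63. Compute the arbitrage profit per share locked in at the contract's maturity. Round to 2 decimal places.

PV(dividends) I = 12.98·e^(−0.0819·4/12) = 12.6304
Fair forward F* = (S − I)·e^(rT) = (497.27 − 12.6304)·e^0.102375 = 484.6396 × 1.107799 = 536.8833
Market ¥519.63 < fair 536.8833: forward underpriced → reverse cash-and-carry (short the stock, invest proceeds at r, pay the dividends, go long the forward).
Profit at T = |F_mkt − F*| = |519.63 − 536.8833| = ¥17.25 per share

¥17.25 per share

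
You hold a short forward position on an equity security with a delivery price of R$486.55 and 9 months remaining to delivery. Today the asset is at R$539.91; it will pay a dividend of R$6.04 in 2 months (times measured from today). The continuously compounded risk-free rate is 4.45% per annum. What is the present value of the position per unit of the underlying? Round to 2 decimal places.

-R$63.34

PV(remaining dividends) I = 6.04·e^(−0.0445·2/12) = 5.9954
Current forward F = (S − I)·e^(rT) = (539.91 − 5.9954)·e^(0.0445·9/12) = 533.9146 × 1.033938 = 552.0346
Value (long) = (F − K)·e^(−rT) = (552.0346 − 486.55) × 0.967176 = 63.3351
Short position value = −(long value) = -R$63.34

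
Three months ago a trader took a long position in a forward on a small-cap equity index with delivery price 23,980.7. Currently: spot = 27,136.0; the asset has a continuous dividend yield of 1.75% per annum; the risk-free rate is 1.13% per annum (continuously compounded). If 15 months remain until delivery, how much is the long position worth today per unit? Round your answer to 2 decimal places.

2904.49

Current fair forward for the remaining 15 months: F = S·e^((r − q)·T), (r − q) = 0.0113 − 0.0175 = -0.0062
F = 27136.0 · e^(-0.0062 × 15/12) = 27136.0 × 0.99227995 = 26926.5087
Value of long forward = (F − K)·e^(−rT) = (26926.5087 − 23980.7) · e^(−0.0113·15/12)
= 2945.8087 × 0.98597429 = 2904.49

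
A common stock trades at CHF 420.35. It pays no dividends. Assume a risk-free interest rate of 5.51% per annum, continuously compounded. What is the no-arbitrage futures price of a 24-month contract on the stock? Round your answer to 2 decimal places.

CHF 469.32

F = S·e^(rT) = 420.35 · e^(0.0551 × 24/12)
= 420.35 · e^0.110200 = 420.35 × 1.116501
F = CHF 469.32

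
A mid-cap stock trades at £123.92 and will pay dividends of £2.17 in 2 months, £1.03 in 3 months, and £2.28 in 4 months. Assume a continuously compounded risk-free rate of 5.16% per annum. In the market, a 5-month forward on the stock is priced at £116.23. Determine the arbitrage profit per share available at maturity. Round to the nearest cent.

£4.86 per share

PV(dividends) I = 2.17·e^(−0.0516·2/12) + 1.03·e^(−0.0516·3/12) + 2.28·e^(−0.0516·4/12) = 5.4093
Fair forward F* = (S − I)·e^(rT) = (123.92 − 5.4093)·e^0.021500 = 118.5107 × 1.021733 = 121.0863
Market £116.23 < fair 121.0863: forward underpriced → reverse cash-and-carry (short the stock, invest proceeds at r, pay the dividends, go long the forward).
Profit at T = |F_mkt − F*| = |116.23 − 121.0863| = £4.86 per share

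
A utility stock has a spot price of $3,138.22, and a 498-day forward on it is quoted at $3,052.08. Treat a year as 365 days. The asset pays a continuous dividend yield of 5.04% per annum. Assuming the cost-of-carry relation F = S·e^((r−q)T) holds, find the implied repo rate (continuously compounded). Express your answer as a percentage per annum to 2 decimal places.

From F = S·e^((r−q)T): (r − q) = ln(F/S)/T
ln(3052.08/3138.22) = ln(0.972551) = -0.027833
(r − q) = -0.027833 / (498/365) = -0.020400
r = ln(F/S)/T + q = -0.020400 + 0.0504 = 0.030000
r = 3.00%

3.00%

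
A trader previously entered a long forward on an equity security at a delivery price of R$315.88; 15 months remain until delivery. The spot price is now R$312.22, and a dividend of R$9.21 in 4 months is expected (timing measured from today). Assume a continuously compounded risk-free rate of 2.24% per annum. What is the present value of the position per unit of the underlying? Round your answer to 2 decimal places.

PV(remaining dividends) I = 9.21·e^(−0.0224·4/12) = 9.1415
Current forward F = (S − I)·e^(rT) = (312.22 − 9.1415)·e^(0.0224·15/12) = 303.0785 × 1.028396 = 311.6847
Value (long) = (F − K)·e^(−rT) = (311.6847 − 315.88) × 0.972388 = -4.0795
Value = -R$4.08

-R$4.08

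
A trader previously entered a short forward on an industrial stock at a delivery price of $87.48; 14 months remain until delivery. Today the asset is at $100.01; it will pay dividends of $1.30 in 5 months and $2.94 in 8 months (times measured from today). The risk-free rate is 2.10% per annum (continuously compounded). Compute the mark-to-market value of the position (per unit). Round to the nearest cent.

-$10.46

PV(remaining dividends) I = 1.30·e^(−0.0210·5/12) + 2.94·e^(−0.0210·8/12) = 4.1878
Current forward F = (S − I)·e^(rT) = (100.01 − 4.1878)·e^(0.0210·14/12) = 95.8222 × 1.024803 = 98.1989
Value (long) = (F − K)·e^(−rT) = (98.1989 − 87.48) × 0.975798 = 10.4595
Short position value = −(long value) = -$10.46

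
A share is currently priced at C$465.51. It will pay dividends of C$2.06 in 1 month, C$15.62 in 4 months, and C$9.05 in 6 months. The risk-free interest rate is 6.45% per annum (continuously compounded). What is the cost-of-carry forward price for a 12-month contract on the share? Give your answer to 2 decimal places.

C$468.69

PV(dividends) I = 2.06·e^(−0.0645·1/12) + 15.62·e^(−0.0645·4/12) + 9.05·e^(−0.0645·6/12)
I = 2.0490 + 15.2878 + 8.7628 = 26.0996
F = (S − I)·e^(rT) = (465.51 − 26.0996) · e^(0.0645·12/12)
= 439.4104 · e^0.064500 = 439.4104 × 1.066626 = C$468.69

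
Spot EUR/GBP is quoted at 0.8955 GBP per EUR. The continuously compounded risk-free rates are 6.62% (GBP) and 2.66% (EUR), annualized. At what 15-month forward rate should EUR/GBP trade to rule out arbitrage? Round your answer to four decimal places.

0.9409

F = S·e^((r_GBP − r_EUR)T) = 0.8955 · e^((0.0662 − 0.0266) × 15/12)
= 0.8955 · e^0.049500 = 0.8955 × 1.050746
F = 0.9409 GBP per EUR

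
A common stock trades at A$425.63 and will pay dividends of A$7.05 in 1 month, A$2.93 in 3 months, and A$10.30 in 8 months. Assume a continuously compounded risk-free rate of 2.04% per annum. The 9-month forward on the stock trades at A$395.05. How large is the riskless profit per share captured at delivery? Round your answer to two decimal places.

A$16.72 per share

PV(dividends) I = 7.05·e^(−0.0204·1/12) + 2.93·e^(−0.0204·3/12) + 10.30·e^(−0.0204·8/12) = 20.1140
Fair forward F* = (S − I)·e^(rT) = (425.63 − 20.1140)·e^0.015300 = 405.5160 × 1.015418 = 411.7682
Market A$395.05 < fair 411.7682: forward underpriced → reverse cash-and-carry (short the stock, invest proceeds at r, pay the dividends, go long the forward).
Profit at T = |F_mkt − F*| = |395.05 − 411.7682| = A$16.72 per share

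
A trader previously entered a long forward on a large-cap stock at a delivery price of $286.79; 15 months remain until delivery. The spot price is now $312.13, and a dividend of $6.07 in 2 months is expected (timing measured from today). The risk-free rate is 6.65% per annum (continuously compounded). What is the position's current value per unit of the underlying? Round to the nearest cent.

$42.21

PV(remaining dividends) I = 6.07·e^(−0.0665·2/12) = 6.0031
Current forward F = (S − I)·e^(rT) = (312.13 − 6.0031)·e^(0.0665·15/12) = 306.1269 × 1.086678 = 332.6614
Value (long) = (F − K)·e^(−rT) = (332.6614 − 286.79) × 0.920236 = 42.2125
Value = $42.21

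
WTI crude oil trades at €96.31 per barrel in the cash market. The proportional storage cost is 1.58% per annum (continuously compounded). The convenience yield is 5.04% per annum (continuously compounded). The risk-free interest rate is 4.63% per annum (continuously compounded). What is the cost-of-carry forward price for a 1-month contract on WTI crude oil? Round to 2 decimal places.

€96.40 per barrel

Net carry = r + u − y = 0.0463 + 0.0158 − 0.0504 = 0.0117
F = S·e^((r+u−y)T) = 96.31 · e^(0.0117 × 1/12) = 96.31 · e^0.000975
= 96.31 × 1.000975 = €96.40 per barrel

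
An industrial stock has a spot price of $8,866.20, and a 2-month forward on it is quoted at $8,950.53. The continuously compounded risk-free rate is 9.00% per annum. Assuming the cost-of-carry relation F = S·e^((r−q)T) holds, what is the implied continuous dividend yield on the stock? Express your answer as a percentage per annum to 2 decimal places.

From F = S·e^((r−q)T): (r − q) = ln(F/S)/T
ln(8950.53/8866.20) = ln(1.009511) = 0.009466
(r − q) = 0.009466 / (2/12) = 0.056796
q = r − ln(F/S)/T = 0.0900 − 0.056796 = 0.033204
q = 3.32%

3.32%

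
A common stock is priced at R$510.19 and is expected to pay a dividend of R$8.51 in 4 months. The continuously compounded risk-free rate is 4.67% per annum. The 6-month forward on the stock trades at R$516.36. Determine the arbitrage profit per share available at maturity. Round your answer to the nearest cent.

R$2.69 per share

PV(dividends) I = 8.51·e^(−0.0467·4/12) = 8.3786
Fair forward F* = (S − I)·e^(rT) = (510.19 − 8.3786)·e^0.023350 = 501.8114 × 1.023625 = 513.6667
Market R$516.36 > fair 513.6667: forward overpriced → cash-and-carry (borrow at r, buy the stock and collect the dividends, short the forward).
Profit at T = |F_mkt − F*| = |516.36 − 513.6667| = R$2.69 per share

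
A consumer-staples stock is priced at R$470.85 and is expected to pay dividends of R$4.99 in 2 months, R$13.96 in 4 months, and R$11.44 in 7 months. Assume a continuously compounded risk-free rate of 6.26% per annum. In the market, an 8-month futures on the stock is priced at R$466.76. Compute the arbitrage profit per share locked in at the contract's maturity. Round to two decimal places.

PV(dividends) I = 4.99·e^(−0.0626·2/12) + 13.96·e^(−0.0626·4/12) + 11.44·e^(−0.0626·7/12) = 29.6397
Fair futures F* = (S − I)·e^(rT) = (470.85 − 29.6397)·e^0.041733 = 441.2103 × 1.042616 = 460.0129
Market R$466.76 > fair 460.0129: forward overpriced → cash-and-carry (borrow at r, buy the stock and collect the dividends, short the forward).
Profit at T = |F_mkt − F*| = |466.76 − 460.0129| = R$6.75 per share

R$6.75 per share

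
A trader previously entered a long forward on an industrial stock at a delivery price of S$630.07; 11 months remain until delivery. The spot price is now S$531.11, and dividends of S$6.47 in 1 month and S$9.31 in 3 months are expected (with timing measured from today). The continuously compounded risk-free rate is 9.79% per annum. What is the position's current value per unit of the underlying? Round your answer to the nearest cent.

-S$60.38

PV(remaining dividends) I = 6.47·e^(−0.0979·1/12) + 9.31·e^(−0.0979·3/12) = 15.5023
Current forward F = (S − I)·e^(rT) = (531.11 − 15.5023)·e^(0.0979·11/12) = 515.6077 × 1.093892 = 564.0191
Value (long) = (F − K)·e^(−rT) = (564.0191 − 630.07) × 0.914167 = -60.3816
Value = -S$60.38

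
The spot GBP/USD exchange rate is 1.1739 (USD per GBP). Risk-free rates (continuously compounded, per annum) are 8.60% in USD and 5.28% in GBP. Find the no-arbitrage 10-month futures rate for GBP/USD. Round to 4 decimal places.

1.2068

F = S·e^((r_USD − r_GBP)T) = 1.1739 · e^((0.0860 − 0.0528) × 10/12)
= 1.1739 · e^0.027667 = 1.1739 × 1.028053
F = 1.2068 USD per GBP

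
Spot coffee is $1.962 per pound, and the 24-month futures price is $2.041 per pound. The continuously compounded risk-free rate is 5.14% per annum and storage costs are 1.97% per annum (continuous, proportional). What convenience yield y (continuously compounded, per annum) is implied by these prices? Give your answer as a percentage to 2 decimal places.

5.14%

F = S·e^((r+u−y)T) ⇒ (r+u−y) = ln(F/S)/T
ln(2.041/1.962) = 0.039476; /T ⇒ 0.019738
y = r + u − ln(F/S)/T = 0.0514 + 0.0197 − 0.019738 = 0.051362
y = 5.14%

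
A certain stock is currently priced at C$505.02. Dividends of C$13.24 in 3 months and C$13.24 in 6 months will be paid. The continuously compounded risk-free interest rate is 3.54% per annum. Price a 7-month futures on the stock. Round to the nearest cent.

PV(dividends) I = 13.24·e^(−0.0354·3/12) + 13.24·e^(−0.0354·6/12)
I = 13.1233 + 13.0077 = 26.1310
F = (S − I)·e^(rT) = (505.02 − 26.1310) · e^(0.0354·7/12)
= 478.8890 · e^0.020650 = 478.8890 × 1.020865 = C$488.88

C$488.88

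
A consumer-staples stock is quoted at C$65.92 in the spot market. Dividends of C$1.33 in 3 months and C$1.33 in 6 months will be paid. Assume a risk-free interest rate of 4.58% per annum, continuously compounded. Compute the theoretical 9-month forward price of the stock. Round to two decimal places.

PV(dividends) I = 1.33·e^(−0.0458·3/12) + 1.33·e^(−0.0458·6/12)
I = 1.3149 + 1.2999 = 2.6148
F = (S − I)·e^(rT) = (65.92 − 2.6148) · e^(0.0458·9/12)
= 63.3052 · e^0.034350 = 63.3052 × 1.034947 = C$65.52

C$65.52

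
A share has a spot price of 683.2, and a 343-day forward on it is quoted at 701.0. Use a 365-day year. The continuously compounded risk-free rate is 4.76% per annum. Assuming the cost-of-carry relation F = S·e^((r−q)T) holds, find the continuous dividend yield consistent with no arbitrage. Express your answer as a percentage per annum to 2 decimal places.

From F = S·e^((r−q)T): (r − q) = ln(F/S)/T
ln(701.0/683.2) = ln(1.026054) = 0.025720
(r − q) = 0.025720 / (343/365) = 0.027370
q = r − ln(F/S)/T = 0.0476 − 0.027370 = 0.020230
q = 2.02%

2.02%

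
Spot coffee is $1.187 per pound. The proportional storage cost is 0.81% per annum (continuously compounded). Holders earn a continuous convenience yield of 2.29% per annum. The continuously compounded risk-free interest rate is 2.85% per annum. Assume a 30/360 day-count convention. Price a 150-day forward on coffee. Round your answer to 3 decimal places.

$1.194 per pound

Net carry = r + u − y = 0.0285 + 0.0081 − 0.0229 = 0.0137
F = S·e^((r+u−y)T) = 1.187 · e^(0.0137 × 150/360) = 1.187 · e^0.005708
= 1.187 × 1.005724 = $1.194 per pound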